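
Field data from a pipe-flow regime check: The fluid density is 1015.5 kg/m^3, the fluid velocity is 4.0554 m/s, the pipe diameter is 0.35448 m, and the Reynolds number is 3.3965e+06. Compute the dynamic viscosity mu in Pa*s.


mu = rho * vel * D / Re
mu = 1015.5 * 4.0554 * 0.35448 / 3.3965e+06
mu = 0.00042981 Pa*s


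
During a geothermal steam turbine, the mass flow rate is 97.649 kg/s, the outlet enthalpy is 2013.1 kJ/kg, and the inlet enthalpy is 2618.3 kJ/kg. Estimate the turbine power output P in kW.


P = mdot * (h_in - h_out) / 1000
P = 97.649 * (2618.3 - 2013.1) / 1000
P = 59.09717 MW
Convert: 59.09717 MW * 1000.0 = 59097 kW
P = 59097 kW


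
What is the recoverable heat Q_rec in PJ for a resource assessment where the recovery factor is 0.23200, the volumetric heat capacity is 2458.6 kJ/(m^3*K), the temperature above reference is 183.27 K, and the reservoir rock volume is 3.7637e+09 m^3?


Step 1: Q_s = Vr*rhoc*dT/1e12 = 3.7637e+09*2458.6*183.27/1e12 = 1695.877 PJ
Step 2: Q_rec = Q_s * RF = 1695.877 * 0.232 = 393.44 PJ
Q_rec = 393.44 PJ


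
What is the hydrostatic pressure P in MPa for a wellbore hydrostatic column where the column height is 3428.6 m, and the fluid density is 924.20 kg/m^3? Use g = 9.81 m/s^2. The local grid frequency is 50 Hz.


P = rho * g * h / 1e6
P = 924.20 * 9.81 * 3428.6 / 1e6
P = 31.085 MPa


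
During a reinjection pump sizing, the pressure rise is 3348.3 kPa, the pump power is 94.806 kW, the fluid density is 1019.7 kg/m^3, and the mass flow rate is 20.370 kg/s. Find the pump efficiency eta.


eta = mdot * dP / (rho * P_pump)
eta = 20.370 * 3348.3 / (1019.7 * 94.806)
eta = 0.70552


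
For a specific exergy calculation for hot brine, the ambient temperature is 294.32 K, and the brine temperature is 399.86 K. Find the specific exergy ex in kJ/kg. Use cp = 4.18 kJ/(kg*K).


ex = cp * ((T_b - T_0) - T_0 * ln(T_b/T_0))
ex = 4.18 * ((399.86 - 294.32) - 294.32 * ln(399.86/294.32))
ex = 64.149 kJ/kg


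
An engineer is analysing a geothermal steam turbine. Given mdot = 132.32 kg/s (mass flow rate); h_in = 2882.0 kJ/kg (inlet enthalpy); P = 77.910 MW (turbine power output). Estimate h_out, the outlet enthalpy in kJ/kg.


h_out = h_in - P * 1000 / mdot
h_out = 2882.0 - 77.910 * 1000 / 132.32
h_out = 2293.2 kJ/kg


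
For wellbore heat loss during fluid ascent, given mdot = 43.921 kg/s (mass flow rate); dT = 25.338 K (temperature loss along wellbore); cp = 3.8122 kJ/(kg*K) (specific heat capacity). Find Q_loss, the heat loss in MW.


Q_loss = mdot * cp * dT
Q_loss = 43.921 * 3.8122 * 25.338
Q_loss = 4242.484 kW
Convert: 4242.484 kW * 0.001 = 4.2425 MW
Q_loss = 4.2425 MW


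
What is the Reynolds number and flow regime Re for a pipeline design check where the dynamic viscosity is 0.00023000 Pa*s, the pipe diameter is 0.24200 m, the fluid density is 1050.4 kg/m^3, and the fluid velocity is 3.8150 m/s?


Step 1: Re = rho*vel*D/mu = 1050.4*3.815*0.242/0.00023 = 4.2164e+06
Step 2: Re = 4.2164e+06 > 4000, so flow is turbulent.
Re = 4.2164e+06 (turbulent)


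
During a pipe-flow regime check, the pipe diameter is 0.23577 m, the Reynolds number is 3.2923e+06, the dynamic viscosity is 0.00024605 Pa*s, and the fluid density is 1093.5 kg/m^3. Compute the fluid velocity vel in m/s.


vel = Re * mu / (rho * D)
vel = 3.2923e+06 * 0.00024605 / (1093.5 * 0.23577)
vel = 3.1421 m/s


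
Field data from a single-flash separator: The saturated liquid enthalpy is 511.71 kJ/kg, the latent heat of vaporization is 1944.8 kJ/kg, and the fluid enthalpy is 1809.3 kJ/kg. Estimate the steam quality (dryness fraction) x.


x = (h - hf) / hfg
x = (1809.3 - 511.71) / 1944.8
x = 0.66721


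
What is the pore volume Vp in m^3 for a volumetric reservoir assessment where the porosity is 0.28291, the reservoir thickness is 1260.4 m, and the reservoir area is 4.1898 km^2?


Vp = A * 1e6 * hr * phi
Vp = 4.1898 * 1e6 * 1260.4 * 0.28291
Vp = 1.4940e+09 m^3


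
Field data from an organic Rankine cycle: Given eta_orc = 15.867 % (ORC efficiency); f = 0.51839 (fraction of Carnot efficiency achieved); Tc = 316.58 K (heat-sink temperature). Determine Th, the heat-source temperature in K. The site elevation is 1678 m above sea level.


Th = Tc / (1 - (eta_orc/100)/f)
Th = 316.58 / (1 - (15.867/100)/0.51839)
Th = 456.22 K


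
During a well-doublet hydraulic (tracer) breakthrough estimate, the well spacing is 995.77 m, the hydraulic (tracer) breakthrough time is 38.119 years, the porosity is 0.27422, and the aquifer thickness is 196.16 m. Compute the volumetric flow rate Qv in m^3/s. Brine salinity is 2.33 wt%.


Qv = pi*hr*phi*L^2 / (3*t_bt*365.25*86400)
Qv = pi*196.16*0.27422*995.77^2 / (3*38.119*365.25*86400)
Qv = 0.046431 m^3/s


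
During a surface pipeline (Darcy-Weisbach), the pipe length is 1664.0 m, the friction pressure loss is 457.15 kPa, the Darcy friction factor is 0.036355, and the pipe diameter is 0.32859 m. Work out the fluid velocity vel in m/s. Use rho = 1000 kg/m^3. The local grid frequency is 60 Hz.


vel = sqrt(dP*1000*2*D / (f*L*rho))
vel = sqrt(457.15*1000*2*0.32859 / (0.036355*1664.0*1000))
vel = 2.2285 m/s


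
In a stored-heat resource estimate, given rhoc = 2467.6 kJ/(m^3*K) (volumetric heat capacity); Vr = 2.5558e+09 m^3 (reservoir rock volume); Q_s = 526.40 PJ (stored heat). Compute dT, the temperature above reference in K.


dT = Q_s * 1e12 / (Vr * rhoc)
dT = 526.40 * 1e12 / (2.5558e+09 * 2467.6)
dT = 83.467 K


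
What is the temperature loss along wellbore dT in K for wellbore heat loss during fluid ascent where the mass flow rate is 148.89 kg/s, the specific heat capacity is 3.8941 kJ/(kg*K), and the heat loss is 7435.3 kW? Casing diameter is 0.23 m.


dT = Q_loss / (mdot * cp)
dT = 7435.3 / (148.89 * 3.8941)
dT = 12.824 K


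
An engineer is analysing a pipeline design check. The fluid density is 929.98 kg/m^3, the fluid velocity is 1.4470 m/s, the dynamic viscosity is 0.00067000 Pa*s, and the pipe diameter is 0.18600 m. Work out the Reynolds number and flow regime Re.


Step 1: Re = rho*vel*D/mu = 929.98*1.447*0.186/0.00067 = 3.7358e+05
Step 2: Re = 3.7358e+05 > 4000, so flow is turbulent.
Re = 3.7358e+05 (turbulent)


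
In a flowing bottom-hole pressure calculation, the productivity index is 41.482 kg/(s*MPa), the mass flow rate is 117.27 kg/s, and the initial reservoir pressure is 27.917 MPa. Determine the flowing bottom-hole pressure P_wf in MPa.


P_wf = P_i - mdot / PI
P_wf = 27.917 - 117.27 / 41.482
P_wf = 25.090 MPa


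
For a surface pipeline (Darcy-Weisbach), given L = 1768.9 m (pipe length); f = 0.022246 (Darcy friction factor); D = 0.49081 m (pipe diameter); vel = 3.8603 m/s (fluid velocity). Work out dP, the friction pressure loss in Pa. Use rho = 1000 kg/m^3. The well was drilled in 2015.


dP = f * (L/D) * (rho*vel^2/2) / 1000
dP = 0.022246 * (1768.9/0.49081) * (1000*3.8603^2/2) / 1000
dP = 597.3845 kPa
Convert: 597.3845 kPa * 1000.0 = 5.9738e+05 Pa
dP = 5.9738e+05 Pa


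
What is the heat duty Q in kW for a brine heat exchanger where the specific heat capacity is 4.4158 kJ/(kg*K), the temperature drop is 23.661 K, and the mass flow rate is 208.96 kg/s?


Q = mdot * cp * dT / 1000
Q = 208.96 * 4.4158 * 23.661 / 1000
Q = 21.83261 MW
Convert: 21.83261 MW * 1000.0 = 21833 kW
Q = 21833 kW


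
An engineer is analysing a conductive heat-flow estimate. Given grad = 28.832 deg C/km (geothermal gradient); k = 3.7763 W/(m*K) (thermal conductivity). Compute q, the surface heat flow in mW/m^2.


q = k * grad / 1000
q = 3.7763 * 28.832 / 1000
q = 0.1088783 W/m^2
Convert: 0.1088783 W/m^2 * 1000.0 = 108.88 mW/m^2
q = 108.88 mW/m^2


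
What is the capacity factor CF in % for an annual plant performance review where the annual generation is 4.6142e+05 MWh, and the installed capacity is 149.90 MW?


CF = E_a / (cap * 8760) * 100
CF = 4.6142e+05 / (149.90 * 8760) * 100
CF = 35.139 %


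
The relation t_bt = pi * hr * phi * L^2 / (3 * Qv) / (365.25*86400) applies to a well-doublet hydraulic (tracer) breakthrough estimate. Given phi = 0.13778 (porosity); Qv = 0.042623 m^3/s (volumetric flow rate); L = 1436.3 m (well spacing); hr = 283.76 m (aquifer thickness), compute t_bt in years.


t_bt = pi * hr * phi * L^2 / (3 * Qv) / (365.25*86400)
t_bt = pi * 283.76 * 0.13778 * 1436.3^2 / (3 * 0.042623) / (365.25*86400)
t_bt = 62.793 years


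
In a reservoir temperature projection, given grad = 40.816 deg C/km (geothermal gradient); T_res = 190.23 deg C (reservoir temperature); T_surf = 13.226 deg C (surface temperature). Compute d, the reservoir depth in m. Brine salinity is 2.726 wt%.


d = (T_res - T_surf) / grad * 1000
d = (190.23 - 13.226) / 40.816 * 1000
d = 4336.6 m


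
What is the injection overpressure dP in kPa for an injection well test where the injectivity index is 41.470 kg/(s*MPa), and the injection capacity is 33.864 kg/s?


dP = mdot * 1000 / II
dP = 33.864 * 1000 / 41.470
dP = 816.59 kPa


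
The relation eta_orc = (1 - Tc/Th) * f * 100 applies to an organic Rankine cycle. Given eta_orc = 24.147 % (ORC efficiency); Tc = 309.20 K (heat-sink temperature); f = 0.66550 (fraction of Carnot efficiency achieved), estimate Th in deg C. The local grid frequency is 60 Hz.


Th = Tc / (1 - (eta_orc/100)/f)
Th = 309.20 / (1 - (24.147/100)/0.66550)
Th = 485.2784 K
Convert to deg C: 485.2784 - 273.15 = 212.13 deg C
Th = 212.13 deg C


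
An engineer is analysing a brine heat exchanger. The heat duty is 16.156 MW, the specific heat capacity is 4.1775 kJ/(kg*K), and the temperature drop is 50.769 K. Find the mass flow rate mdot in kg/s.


mdot = Q * 1000 / (cp * dT)
mdot = 16.156 * 1000 / (4.1775 * 50.769)
mdot = 76.176 kg/s


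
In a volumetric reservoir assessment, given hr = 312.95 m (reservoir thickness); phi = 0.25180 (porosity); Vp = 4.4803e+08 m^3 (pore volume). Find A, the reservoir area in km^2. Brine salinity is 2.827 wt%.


A = Vp / (1e6 * hr * phi)
A = 4.4803e+08 / (1e6 * 312.95 * 0.25180)
A = 5.6856 km^2


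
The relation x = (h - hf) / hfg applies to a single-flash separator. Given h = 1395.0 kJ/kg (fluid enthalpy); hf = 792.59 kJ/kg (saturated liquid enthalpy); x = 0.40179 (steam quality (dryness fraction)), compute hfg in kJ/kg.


hfg = (h - hf) / x
hfg = (1395.0 - 792.59) / 0.40179
hfg = 1499.3 kJ/kg


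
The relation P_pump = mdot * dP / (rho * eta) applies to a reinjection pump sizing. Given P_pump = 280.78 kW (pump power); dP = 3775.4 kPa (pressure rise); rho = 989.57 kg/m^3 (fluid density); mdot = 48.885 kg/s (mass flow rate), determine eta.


eta = mdot * dP / (rho * P_pump)
eta = 48.885 * 3775.4 / (989.57 * 280.78)
eta = 0.66424


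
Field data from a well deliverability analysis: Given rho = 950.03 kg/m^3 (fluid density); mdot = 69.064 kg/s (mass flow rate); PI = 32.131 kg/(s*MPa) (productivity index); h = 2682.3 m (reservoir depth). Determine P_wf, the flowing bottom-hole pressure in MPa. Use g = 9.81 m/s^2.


Step 1: P_i = rho*g*h/1e6 = 950.03*9.81*2682.3/1e6 = 24.99848 MPa
Step 2: P_wf = P_i - mdot/PI = 24.99848 - 69.064/32.131 = 22.849 MPa
P_wf = 22.849 MPa


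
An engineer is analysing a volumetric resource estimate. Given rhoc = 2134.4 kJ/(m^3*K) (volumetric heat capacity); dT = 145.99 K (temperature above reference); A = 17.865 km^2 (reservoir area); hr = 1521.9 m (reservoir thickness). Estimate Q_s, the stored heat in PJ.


Step 1: Vr = A*1e6*hr = 17.865*1e6*1521.9 = 2.718874e+10 m^3
Step 2: Q_s = Vr*rhoc*dT/1e12 = 2.718874e+10*2134.4*145.99/1e12 = 8472.0 PJ
Q_s = 8472.0 PJ


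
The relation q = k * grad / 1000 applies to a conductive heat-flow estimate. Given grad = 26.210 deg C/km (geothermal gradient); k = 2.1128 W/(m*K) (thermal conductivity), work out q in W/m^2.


q = k * grad / 1000
q = 2.1128 * 26.210 / 1000
q = 0.055376 W/m^2


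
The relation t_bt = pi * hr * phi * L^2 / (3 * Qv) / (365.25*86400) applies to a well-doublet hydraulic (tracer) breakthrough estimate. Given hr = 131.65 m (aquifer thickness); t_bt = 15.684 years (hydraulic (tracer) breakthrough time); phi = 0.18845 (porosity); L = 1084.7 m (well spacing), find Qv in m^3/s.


Qv = pi*hr*phi*L^2 / (3*t_bt*365.25*86400)
Qv = pi*131.65*0.18845*1084.7^2 / (3*15.684*365.25*86400)
Qv = 0.061760 m^3/s


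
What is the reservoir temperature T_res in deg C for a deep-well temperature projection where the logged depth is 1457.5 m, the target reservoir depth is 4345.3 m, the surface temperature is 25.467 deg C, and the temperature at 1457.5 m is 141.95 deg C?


Step 1: grad = (T_d1 - T_surf)/d1 * 1000 = (141.95 - 25.467)/1457.5 * 1000 = 79.91973 deg C/km
Step 2: T_res = T_surf + grad*d2/1000 = 25.467 + 79.91973*4345.3/1000 = 372.74 deg C
T_res = 372.74 deg C


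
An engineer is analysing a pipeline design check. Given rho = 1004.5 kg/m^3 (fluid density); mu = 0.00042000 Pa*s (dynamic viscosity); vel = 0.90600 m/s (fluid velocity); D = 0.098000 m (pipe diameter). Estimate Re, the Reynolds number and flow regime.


Step 1: Re = rho*vel*D/mu = 1004.5*0.906*0.098/0.00042 = 2.1235e+05
Step 2: Re = 2.1235e+05 > 4000, so flow is turbulent.
Re = 2.1235e+05 (turbulent)


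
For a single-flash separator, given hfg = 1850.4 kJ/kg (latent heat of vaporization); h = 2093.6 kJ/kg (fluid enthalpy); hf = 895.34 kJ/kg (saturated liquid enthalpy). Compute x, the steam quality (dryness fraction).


x = (h - hf) / hfg
x = (2093.6 - 895.34) / 1850.4
x = 0.64757


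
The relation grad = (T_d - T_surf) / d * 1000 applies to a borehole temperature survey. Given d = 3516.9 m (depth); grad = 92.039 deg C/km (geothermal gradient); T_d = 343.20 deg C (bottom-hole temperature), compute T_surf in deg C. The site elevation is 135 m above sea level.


T_surf = T_d - grad * d / 1000
T_surf = 343.20 - 92.039 * 3516.9 / 1000
T_surf = 19.508 deg C


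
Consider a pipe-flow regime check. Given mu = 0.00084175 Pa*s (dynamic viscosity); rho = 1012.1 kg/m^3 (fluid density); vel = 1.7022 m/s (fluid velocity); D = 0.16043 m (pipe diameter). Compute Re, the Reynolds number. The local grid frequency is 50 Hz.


Re = rho * vel * D / mu
Re = 1012.1 * 1.7022 * 0.16043 / 0.00084175
Re = 3.2835e+05


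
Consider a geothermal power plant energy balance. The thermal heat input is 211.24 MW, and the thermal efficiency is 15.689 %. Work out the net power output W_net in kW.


W_net = eta / 100 * Q_in
W_net = 15.689 / 100 * 211.24
W_net = 33.14144 MW
Convert: 33.14144 MW * 1000.0 = 33141 kW
W_net = 33141 kW


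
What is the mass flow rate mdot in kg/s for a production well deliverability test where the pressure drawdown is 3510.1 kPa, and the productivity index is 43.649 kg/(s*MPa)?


mdot = PI * dP / 1000
mdot = 43.649 * 3510.1 / 1000
mdot = 153.21 kg/s


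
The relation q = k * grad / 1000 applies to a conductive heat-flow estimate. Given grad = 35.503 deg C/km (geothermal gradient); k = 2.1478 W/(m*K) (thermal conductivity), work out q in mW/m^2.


q = k * grad / 1000
q = 2.1478 * 35.503 / 1000
q = 0.07625334 W/m^2
Convert: 0.07625334 W/m^2 * 1000.0 = 76.253 mW/m^2
q = 76.253 mW/m^2


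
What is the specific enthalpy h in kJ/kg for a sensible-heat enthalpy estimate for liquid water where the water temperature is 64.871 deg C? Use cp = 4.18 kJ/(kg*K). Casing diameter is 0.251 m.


h = cp * T
h = 4.18 * 64.871
h = 271.16 kJ/kg


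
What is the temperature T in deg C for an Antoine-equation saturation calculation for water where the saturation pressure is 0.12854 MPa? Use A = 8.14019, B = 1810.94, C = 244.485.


T = B / (A - log10(P_sat * 760 / 0.101325)) - C
T = 1810.94 / (8.14019 - log10(0.12854 * 760 / 0.101325)) - 244.485
T = 106.74 deg C


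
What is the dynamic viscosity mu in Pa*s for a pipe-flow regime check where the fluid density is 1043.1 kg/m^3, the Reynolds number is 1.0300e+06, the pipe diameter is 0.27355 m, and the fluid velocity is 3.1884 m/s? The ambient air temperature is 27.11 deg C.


mu = rho * vel * D / Re
mu = 1043.1 * 3.1884 * 0.27355 / 1.0300e+06
mu = 0.00088328 Pa*s


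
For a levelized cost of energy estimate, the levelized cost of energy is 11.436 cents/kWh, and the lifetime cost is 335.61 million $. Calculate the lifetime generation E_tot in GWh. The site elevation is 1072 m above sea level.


E_tot = C_tot / LCOE * 100
E_tot = 335.61 / 11.436 * 100
E_tot = 2934.7 GWh


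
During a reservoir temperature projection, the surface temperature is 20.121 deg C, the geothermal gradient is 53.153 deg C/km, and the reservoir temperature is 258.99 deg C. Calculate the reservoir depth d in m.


d = (T_res - T_surf) / grad * 1000
d = (258.99 - 20.121) / 53.153 * 1000
d = 4494.0 m


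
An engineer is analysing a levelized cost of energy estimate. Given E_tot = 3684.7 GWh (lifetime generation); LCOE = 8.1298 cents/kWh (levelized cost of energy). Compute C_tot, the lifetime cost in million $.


C_tot = LCOE / 100 * E_tot
C_tot = 8.1298 / 100 * 3684.7
C_tot = 299.56 million $


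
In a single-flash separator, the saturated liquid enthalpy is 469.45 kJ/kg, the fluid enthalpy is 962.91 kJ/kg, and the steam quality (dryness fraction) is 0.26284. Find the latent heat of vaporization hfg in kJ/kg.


hfg = (h - hf) / x
hfg = (962.91 - 469.45) / 0.26284
hfg = 1877.4 kJ/kg


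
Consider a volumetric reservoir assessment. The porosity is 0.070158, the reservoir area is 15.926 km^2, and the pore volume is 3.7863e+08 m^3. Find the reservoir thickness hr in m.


hr = Vp / (A * 1e6 * phi)
hr = 3.7863e+08 / (15.926 * 1e6 * 0.070158)
hr = 338.87 m


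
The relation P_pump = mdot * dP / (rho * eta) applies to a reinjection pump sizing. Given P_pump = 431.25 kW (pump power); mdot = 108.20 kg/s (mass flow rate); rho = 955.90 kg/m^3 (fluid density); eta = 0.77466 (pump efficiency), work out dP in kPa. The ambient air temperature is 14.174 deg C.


dP = P_pump * rho * eta / mdot
dP = 431.25 * 955.90 * 0.77466 / 108.20
dP = 2951.4 kPa


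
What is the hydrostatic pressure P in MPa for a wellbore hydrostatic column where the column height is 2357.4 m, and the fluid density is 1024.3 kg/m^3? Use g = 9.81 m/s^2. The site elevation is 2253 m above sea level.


P = rho * g * h / 1e6
P = 1024.3 * 9.81 * 2357.4 / 1e6
P = 23.688 MPa


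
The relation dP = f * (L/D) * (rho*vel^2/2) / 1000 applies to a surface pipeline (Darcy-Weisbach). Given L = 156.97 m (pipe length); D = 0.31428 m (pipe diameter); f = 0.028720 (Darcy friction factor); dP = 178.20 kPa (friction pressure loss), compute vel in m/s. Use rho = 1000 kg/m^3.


vel = sqrt(dP*1000*2*D / (f*L*rho))
vel = sqrt(178.20*1000*2*0.31428 / (0.028720*156.97*1000))
vel = 4.9846 m/s


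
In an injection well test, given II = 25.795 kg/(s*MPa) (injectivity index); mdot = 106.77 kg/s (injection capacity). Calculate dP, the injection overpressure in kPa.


dP = mdot * 1000 / II
dP = 106.77 * 1000 / 25.795
dP = 4139.2 kPa


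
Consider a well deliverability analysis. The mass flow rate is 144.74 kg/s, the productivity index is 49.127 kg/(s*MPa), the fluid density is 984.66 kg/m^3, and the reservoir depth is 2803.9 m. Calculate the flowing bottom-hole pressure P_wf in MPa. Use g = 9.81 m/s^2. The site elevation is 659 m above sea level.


Step 1: P_i = rho*g*h/1e6 = 984.66*9.81*2803.9/1e6 = 27.08431 MPa
Step 2: P_wf = P_i - mdot/PI = 27.08431 - 144.74/49.127 = 24.138 MPa
P_wf = 24.138 MPa


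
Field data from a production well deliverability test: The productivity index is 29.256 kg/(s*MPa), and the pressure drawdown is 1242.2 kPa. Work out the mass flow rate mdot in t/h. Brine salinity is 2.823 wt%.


mdot = PI * dP / 1000
mdot = 29.256 * 1242.2 / 1000
mdot = 36.34180 kg/s
Convert: 36.34180 kg/s * 3.6 = 130.83 t/h
mdot = 130.83 t/h


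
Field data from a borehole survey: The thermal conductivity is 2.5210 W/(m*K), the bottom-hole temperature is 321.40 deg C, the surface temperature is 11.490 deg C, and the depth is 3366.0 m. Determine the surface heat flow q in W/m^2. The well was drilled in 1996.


Step 1: grad = (T_d - T_surf)/d * 1000 = (321.4 - 11.49)/3366.0 * 1000 = 92.07071 deg C/km
Step 2: q = k * grad / 1000 = 2.521 * 92.07071 / 1000 = 0.23211 W/m^2
q = 0.23211 W/m^2


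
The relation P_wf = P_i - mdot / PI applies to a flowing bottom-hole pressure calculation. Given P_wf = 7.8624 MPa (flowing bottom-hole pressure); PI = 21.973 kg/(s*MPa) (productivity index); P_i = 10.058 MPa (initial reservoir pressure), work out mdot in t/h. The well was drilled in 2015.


mdot = (P_i - P_wf) * PI
mdot = (10.058 - 7.8624) * 21.973
mdot = 48.24392 kg/s
Convert: 48.24392 kg/s * 3.6 = 173.68 t/h
mdot = 173.68 t/h


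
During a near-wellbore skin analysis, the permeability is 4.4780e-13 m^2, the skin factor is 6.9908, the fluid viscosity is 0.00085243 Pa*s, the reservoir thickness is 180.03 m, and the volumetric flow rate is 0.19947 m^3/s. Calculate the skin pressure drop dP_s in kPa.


dP_s = S * q * mu / (2*pi*k*hr) / 1000
dP_s = 6.9908 * 0.19947 * 0.00085243 / (2*pi*4.4780e-13*180.03) / 1000
dP_s = 2346.7 kPa


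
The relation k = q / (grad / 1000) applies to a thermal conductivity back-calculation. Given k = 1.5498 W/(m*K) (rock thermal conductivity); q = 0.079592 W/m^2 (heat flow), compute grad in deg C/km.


grad = q / k * 1000
grad = 0.079592 / 1.5498 * 1000
grad = 51.356 deg C/km


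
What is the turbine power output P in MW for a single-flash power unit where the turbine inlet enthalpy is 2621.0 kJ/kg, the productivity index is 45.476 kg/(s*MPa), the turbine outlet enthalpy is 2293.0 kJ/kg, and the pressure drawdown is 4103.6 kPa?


Step 1: mdot = PI * dP / 1000 = 45.476 * 4103.6 / 1000 = 186.6153 kg/s
Step 2: P = mdot*(h_in - h_out)/1000 = 186.6153*(2621.0 - 2293.0)/1000 = 61.210 MW
P = 61.210 MW


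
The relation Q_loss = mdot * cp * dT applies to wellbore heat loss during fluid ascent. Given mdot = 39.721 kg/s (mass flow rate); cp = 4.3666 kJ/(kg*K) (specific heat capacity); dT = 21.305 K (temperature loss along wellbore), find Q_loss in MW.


Q_loss = mdot * cp * dT
Q_loss = 39.721 * 4.3666 * 21.305
Q_loss = 3695.261 kW
Convert: 3695.261 kW * 0.001 = 3.6953 MW
Q_loss = 3.6953 MW


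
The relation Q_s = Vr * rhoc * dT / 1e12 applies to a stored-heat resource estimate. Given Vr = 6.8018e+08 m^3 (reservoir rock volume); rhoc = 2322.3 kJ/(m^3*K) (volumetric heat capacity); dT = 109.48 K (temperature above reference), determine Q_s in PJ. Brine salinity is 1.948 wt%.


Q_s = Vr * rhoc * dT / 1e12
Q_s = 6.8018e+08 * 2322.3 * 109.48 / 1e12
Q_s = 172.93 PJ


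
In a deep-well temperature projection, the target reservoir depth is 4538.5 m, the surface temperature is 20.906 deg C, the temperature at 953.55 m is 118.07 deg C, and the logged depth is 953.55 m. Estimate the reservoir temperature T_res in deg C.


Step 1: grad = (T_d1 - T_surf)/d1 * 1000 = (118.07 - 20.906)/953.55 * 1000 = 101.8971 deg C/km
Step 2: T_res = T_surf + grad*d2/1000 = 20.906 + 101.8971*4538.5/1000 = 483.37 deg C
T_res = 483.37 deg C


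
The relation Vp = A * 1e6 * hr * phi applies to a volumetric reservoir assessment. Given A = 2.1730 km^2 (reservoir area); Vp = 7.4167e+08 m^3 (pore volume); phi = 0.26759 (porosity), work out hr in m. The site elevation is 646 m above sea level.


hr = Vp / (A * 1e6 * phi)
hr = 7.4167e+08 / (2.1730 * 1e6 * 0.26759)
hr = 1275.5 m


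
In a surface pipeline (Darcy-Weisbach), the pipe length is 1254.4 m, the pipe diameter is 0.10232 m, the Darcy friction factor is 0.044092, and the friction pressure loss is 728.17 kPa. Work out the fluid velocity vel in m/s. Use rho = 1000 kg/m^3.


vel = sqrt(dP*1000*2*D / (f*L*rho))
vel = sqrt(728.17*1000*2*0.10232 / (0.044092*1254.4*1000))
vel = 1.6414 m/s


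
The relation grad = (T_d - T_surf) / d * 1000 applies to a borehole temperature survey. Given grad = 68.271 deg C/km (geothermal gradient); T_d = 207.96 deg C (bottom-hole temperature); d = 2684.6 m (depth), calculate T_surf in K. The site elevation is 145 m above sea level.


T_surf = T_d - grad * d / 1000
T_surf = 207.96 - 68.271 * 2684.6 / 1000
T_surf = 24.67967 deg C
Convert to K: 24.67967 + 273.15 = 297.83 K
T_surf = 297.83 K


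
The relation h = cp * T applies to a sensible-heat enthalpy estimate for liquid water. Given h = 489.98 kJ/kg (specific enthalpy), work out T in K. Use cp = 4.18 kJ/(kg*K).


T = h / cp
T = 489.98 / 4.18
T = 117.2201 deg C
Convert to K: 117.2201 + 273.15 = 390.37 K
T = 390.37 K


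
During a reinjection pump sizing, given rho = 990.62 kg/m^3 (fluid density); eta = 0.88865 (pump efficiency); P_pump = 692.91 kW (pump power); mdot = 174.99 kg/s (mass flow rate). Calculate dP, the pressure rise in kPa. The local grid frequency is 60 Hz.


dP = P_pump * rho * eta / mdot
dP = 692.91 * 990.62 * 0.88865 / 174.99
dP = 3485.8 kPa


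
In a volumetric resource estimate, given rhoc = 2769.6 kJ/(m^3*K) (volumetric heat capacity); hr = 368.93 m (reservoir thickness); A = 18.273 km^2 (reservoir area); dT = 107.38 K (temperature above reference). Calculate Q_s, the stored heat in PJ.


Step 1: Vr = A*1e6*hr = 18.273*1e6*368.93 = 6.741458e+09 m^3
Step 2: Q_s = Vr*rhoc*dT/1e12 = 6.741458e+09*2769.6*107.38/1e12 = 2004.9 PJ
Q_s = 2004.9 PJ


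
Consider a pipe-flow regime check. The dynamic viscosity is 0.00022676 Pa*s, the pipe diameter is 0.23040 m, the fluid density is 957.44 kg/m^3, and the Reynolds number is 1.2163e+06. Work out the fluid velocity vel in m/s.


vel = Re * mu / (rho * D)
vel = 1.2163e+06 * 0.00022676 / (957.44 * 0.23040)
vel = 1.2503 m/s


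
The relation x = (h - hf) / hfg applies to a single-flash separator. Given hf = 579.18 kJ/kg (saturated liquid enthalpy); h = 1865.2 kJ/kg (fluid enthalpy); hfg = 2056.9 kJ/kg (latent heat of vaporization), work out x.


x = (h - hf) / hfg
x = (1865.2 - 579.18) / 2056.9
x = 0.62522


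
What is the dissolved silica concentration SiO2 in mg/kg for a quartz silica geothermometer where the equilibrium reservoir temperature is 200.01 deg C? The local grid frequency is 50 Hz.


SiO2 = 10^(5.19 - 1309/(T_eq + 273.15))
SiO2 = 10^(5.19 - 1309/(200.01 + 273.15))
SiO2 = 265.15 mg/kg


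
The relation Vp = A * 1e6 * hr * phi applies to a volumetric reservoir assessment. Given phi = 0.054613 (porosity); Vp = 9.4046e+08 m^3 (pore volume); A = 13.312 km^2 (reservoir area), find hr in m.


hr = Vp / (A * 1e6 * phi)
hr = 9.4046e+08 / (13.312 * 1e6 * 0.054613)
hr = 1293.6 m


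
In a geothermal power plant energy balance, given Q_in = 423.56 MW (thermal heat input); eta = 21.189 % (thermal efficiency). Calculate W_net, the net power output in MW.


W_net = eta / 100 * Q_in
W_net = 21.189 / 100 * 423.56
W_net = 89.748 MW


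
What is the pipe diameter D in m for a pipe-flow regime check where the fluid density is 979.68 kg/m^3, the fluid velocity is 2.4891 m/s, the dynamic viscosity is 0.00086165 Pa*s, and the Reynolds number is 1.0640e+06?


D = Re * mu / (rho * vel)
D = 1.0640e+06 * 0.00086165 / (979.68 * 2.4891)
D = 0.37596 m


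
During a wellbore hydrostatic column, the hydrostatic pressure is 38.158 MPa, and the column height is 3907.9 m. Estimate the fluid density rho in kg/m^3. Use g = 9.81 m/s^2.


rho = P * 1e6 / (g * h)
rho = 38.158 * 1e6 / (9.81 * 3907.9)
rho = 995.34 kg/m^3


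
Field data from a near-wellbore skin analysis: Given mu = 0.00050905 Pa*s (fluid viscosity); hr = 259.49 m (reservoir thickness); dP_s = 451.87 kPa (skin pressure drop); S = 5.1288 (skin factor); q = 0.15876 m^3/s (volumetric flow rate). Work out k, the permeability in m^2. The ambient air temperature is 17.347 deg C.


k = S*q*mu / (2*pi*dP_s*1000*hr)
k = 5.1288*0.15876*0.00050905 / (2*pi*451.87*1000*259.49)
k = 5.6260e-13 m^2


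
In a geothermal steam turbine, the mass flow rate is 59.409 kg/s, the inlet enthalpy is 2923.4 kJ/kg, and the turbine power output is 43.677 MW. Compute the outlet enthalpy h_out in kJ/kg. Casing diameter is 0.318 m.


h_out = h_in - P * 1000 / mdot
h_out = 2923.4 - 43.677 * 1000 / 59.409
h_out = 2188.2 kJ/kg


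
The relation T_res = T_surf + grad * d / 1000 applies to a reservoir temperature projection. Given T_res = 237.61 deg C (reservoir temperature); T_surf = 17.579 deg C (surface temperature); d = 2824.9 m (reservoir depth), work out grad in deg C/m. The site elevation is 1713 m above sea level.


grad = (T_res - T_surf) / d * 1000
grad = (237.61 - 17.579) / 2824.9 * 1000
grad = 77.88984 deg C/km
Convert: 77.88984 deg C/km * 0.001 = 0.077890 deg C/m
grad = 0.077890 deg C/m


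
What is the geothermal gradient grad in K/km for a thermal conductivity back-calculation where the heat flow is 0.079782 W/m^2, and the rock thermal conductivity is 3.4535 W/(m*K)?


grad = q / k * 1000
grad = 0.079782 / 3.4535 * 1000
grad = 23.10178 deg C/km
Convert: 23.10178 deg C/km * 1.0 = 23.102 K/km
grad = 23.102 K/km


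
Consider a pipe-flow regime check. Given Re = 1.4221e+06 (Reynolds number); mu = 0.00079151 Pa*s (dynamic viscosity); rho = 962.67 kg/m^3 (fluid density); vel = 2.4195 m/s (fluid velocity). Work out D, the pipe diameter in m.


D = Re * mu / (rho * vel)
D = 1.4221e+06 * 0.00079151 / (962.67 * 2.4195)
D = 0.48326 m


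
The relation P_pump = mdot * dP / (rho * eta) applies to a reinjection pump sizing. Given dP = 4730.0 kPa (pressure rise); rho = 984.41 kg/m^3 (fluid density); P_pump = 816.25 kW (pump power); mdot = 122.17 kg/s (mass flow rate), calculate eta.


eta = mdot * dP / (rho * P_pump)
eta = 122.17 * 4730.0 / (984.41 * 816.25)
eta = 0.71916


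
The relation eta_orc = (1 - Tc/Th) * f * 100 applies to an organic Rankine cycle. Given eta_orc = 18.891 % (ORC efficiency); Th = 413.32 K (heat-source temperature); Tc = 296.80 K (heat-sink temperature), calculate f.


f = (eta_orc/100) / (1 - Tc/Th)
f = (18.891/100) / (1 - 296.80/413.32)
f = 0.67010


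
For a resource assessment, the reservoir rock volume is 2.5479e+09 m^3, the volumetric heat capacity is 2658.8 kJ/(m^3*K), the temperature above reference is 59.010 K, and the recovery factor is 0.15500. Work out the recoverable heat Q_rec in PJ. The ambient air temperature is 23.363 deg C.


Step 1: Q_s = Vr*rhoc*dT/1e12 = 2.5479e+09*2658.8*59.01/1e12 = 399.7548 PJ
Step 2: Q_rec = Q_s * RF = 399.7548 * 0.155 = 61.962 PJ
Q_rec = 61.962 PJ


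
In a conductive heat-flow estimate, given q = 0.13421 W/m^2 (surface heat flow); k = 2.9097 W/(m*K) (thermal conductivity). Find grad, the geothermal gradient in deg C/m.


grad = q * 1000 / k
grad = 0.13421 * 1000 / 2.9097
grad = 46.12503 deg C/km
Convert: 46.12503 deg C/km * 0.001 = 0.046125 deg C/m
grad = 0.046125 deg C/m


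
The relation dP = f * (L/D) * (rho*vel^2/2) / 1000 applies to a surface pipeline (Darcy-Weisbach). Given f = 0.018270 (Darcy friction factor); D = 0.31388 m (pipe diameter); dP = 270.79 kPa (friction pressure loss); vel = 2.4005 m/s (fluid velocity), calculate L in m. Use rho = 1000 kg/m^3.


L = dP*1000*D / (f*rho*vel^2/2)
L = 270.79*1000*0.31388 / (0.018270*1000*2.4005^2/2)
L = 1614.7 m


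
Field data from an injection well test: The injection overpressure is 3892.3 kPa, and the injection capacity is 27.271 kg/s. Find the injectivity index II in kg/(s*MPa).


II = mdot * 1000 / dP
II = 27.271 * 1000 / 3892.3
II = 7.0064 kg/(s*MPa)


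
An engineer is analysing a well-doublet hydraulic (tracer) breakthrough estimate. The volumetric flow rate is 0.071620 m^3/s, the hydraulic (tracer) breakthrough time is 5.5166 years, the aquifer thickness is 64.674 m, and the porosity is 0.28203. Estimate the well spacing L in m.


L = sqrt(t_bt*365.25*86400*3*Qv / (pi*hr*phi))
L = sqrt(5.5166*365.25*86400*3*0.071620 / (pi*64.674*0.28203))
L = 807.94 m


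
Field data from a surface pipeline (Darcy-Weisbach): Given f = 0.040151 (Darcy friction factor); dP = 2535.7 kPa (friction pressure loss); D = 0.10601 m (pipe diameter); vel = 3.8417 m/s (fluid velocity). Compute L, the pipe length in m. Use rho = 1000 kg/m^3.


L = dP*1000*D / (f*rho*vel^2/2)
L = 2535.7*1000*0.10601 / (0.040151*1000*3.8417^2/2)
L = 907.26 m


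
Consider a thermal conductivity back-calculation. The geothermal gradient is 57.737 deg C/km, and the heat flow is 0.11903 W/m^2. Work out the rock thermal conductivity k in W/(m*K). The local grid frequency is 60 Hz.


k = q / (grad / 1000)
k = 0.11903 / (57.737 / 1000)
k = 2.0616 W/(m*K)


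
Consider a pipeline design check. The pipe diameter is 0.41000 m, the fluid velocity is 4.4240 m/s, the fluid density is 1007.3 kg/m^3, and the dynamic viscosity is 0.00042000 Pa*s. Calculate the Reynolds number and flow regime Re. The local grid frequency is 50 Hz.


Step 1: Re = rho*vel*D/mu = 1007.3*4.424*0.41/0.00042 = 4.3502e+06
Step 2: Re = 4.3502e+06 > 4000, so flow is turbulent.
Re = 4.3502e+06 (turbulent)


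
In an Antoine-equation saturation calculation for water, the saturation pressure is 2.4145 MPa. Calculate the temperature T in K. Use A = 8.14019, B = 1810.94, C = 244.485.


T = B / (A - log10(P_sat * 760 / 0.101325)) - C
T = 1810.94 / (8.14019 - log10(2.4145 * 760 / 0.101325)) - 244.485
T = 221.9797 deg C
Convert to K: 221.9797 + 273.15 = 495.13 K
T = 495.13 K


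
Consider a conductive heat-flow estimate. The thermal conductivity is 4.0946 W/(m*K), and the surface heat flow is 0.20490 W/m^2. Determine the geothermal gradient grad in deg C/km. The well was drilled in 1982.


grad = q * 1000 / k
grad = 0.20490 * 1000 / 4.0946
grad = 50.042 deg C/km


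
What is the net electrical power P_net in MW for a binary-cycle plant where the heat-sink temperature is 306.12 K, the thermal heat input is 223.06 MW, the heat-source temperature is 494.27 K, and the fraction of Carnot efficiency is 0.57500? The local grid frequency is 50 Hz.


Step 1: eta = (1 - Tc/Th)*f = (1 - 306.12/494.27)*0.575 = 0.2188809
Step 2: P_net = eta * Q_in = 0.2188809 * 223.06 = 48.824 MW
P_net = 48.824 MW


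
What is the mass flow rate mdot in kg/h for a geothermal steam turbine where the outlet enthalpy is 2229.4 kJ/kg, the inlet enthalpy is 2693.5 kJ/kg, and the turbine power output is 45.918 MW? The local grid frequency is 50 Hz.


mdot = P * 1000 / (h_in - h_out)
mdot = 45.918 * 1000 / (2693.5 - 2229.4)
mdot = 98.93988 kg/s
Convert: 98.93988 kg/s * 3600.0 = 3.5618e+05 kg/h
mdot = 3.5618e+05 kg/h


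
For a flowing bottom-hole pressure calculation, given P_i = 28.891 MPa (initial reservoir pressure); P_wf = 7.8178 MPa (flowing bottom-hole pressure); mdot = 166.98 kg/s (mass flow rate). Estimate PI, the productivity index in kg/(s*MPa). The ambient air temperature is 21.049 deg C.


PI = mdot / (P_i - P_wf)
PI = 166.98 / (28.891 - 7.8178)
PI = 7.9238 kg/(s*MPa)


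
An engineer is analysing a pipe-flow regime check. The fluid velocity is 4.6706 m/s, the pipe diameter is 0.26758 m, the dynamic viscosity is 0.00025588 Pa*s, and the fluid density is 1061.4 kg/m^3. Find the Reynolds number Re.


Re = rho * vel * D / mu
Re = 1061.4 * 4.6706 * 0.26758 / 0.00025588
Re = 5.1840e+06


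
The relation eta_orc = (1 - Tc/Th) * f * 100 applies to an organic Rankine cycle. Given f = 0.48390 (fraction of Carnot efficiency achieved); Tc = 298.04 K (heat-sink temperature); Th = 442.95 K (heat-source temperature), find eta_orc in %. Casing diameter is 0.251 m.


eta_orc = (1 - Tc/Th) * f * 100
eta_orc = (1 - 298.04/442.95) * 0.48390 * 100
eta_orc = 15.831 %


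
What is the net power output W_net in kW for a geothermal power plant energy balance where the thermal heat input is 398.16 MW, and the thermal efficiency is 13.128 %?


W_net = eta / 100 * Q_in
W_net = 13.128 / 100 * 398.16
W_net = 52.27044 MW
Convert: 52.27044 MW * 1000.0 = 52270 kW
W_net = 52270 kW


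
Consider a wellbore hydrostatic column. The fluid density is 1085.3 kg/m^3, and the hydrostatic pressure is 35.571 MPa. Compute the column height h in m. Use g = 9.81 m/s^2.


h = P * 1e6 / (g * rho)
h = 35.571 * 1e6 / (9.81 * 1085.3)
h = 3341.0 m


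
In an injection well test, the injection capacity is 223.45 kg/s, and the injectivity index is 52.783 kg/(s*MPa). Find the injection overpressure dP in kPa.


dP = mdot * 1000 / II
dP = 223.45 * 1000 / 52.783
dP = 4233.4 kPa


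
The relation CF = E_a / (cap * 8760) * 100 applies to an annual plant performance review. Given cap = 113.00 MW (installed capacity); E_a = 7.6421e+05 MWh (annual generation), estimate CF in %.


CF = E_a / (cap * 8760) * 100
CF = 7.6421e+05 / (113.00 * 8760) * 100
CF = 77.202 %


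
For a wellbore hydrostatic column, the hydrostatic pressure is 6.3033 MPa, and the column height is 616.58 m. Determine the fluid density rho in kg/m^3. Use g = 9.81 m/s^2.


rho = P * 1e6 / (g * h)
rho = 6.3033 * 1e6 / (9.81 * 616.58)
rho = 1042.1 kg/m^3


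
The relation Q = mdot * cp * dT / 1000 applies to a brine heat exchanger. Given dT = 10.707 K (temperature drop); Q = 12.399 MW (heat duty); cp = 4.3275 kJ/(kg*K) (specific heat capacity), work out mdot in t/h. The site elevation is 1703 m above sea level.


mdot = Q * 1000 / (cp * dT)
mdot = 12.399 * 1000 / (4.3275 * 10.707)
mdot = 267.5973 kg/s
Convert: 267.5973 kg/s * 3.6 = 963.35 t/h
mdot = 963.35 t/h


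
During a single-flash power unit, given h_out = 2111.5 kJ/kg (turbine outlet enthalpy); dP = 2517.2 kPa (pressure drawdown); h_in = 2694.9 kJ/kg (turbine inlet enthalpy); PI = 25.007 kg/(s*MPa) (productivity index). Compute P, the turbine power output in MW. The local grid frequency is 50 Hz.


Step 1: mdot = PI * dP / 1000 = 25.007 * 2517.2 / 1000 = 62.94762 kg/s
Step 2: P = mdot*(h_in - h_out)/1000 = 62.94762*(2694.9 - 2111.5)/1000 = 36.724 MW
P = 36.724 MW


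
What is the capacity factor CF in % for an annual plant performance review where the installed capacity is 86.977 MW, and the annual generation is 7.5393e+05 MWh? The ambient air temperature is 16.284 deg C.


CF = E_a / (cap * 8760) * 100
CF = 7.5393e+05 / (86.977 * 8760) * 100
CF = 98.952 %


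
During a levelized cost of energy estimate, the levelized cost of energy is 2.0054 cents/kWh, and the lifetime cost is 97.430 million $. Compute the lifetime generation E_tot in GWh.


E_tot = C_tot / LCOE * 100
E_tot = 97.430 / 2.0054 * 100
E_tot = 4858.4 GWh


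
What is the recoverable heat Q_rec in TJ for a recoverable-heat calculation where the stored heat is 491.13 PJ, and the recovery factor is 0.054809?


Q_rec = Q_s * RF
Q_rec = 491.13 * 0.054809
Q_rec = 26.91834 PJ
Convert: 26.91834 PJ * 1000.0 = 26918 TJ
Q_rec = 26918 TJ


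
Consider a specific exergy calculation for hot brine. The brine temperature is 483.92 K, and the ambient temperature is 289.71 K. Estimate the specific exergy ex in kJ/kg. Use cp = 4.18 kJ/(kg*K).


ex = cp * ((T_b - T_0) - T_0 * ln(T_b/T_0))
ex = 4.18 * ((483.92 - 289.71) - 289.71 * ln(483.92/289.71))
ex = 190.51 kJ/kg


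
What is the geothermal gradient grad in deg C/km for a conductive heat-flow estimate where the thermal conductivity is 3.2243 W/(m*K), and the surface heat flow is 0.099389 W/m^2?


grad = q * 1000 / k
grad = 0.099389 * 1000 / 3.2243
grad = 30.825 deg C/km


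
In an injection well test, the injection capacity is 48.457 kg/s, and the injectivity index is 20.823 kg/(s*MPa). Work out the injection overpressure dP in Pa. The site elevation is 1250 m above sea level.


dP = mdot * 1000 / II
dP = 48.457 * 1000 / 20.823
dP = 2327.090 kPa
Convert: 2327.090 kPa * 1000.0 = 2.3271e+06 Pa
dP = 2.3271e+06 Pa


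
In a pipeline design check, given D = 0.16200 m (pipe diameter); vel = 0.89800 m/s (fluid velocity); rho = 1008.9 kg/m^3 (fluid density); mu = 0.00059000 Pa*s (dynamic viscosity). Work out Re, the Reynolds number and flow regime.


Step 1: Re = rho*vel*D/mu = 1008.9*0.898*0.162/0.00059 = 2.4876e+05
Step 2: Re = 2.4876e+05 > 4000, so flow is turbulent.
Re = 2.4876e+05 (turbulent)


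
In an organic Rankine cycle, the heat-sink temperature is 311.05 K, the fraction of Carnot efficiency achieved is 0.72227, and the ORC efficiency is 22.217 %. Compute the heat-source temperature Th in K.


Th = Tc / (1 - (eta_orc/100)/f)
Th = 311.05 / (1 - (22.217/100)/0.72227)
Th = 449.23 K
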